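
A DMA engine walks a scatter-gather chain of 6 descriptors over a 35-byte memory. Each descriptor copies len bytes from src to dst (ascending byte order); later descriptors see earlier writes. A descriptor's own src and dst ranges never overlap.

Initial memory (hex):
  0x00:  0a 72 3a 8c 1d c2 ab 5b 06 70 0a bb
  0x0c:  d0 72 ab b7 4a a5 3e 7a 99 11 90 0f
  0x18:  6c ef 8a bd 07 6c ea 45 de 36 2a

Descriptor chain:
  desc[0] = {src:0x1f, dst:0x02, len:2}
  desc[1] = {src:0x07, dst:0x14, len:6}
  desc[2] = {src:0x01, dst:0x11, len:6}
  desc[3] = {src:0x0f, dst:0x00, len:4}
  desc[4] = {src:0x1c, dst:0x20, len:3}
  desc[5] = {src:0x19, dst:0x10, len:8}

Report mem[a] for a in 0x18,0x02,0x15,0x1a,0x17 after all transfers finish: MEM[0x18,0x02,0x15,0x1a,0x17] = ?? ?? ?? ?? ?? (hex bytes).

MEM[0x18,0x02,0x15,0x1a,0x17] = bb 72 ea 8a 07

D0: mem[0x02..0x03] <- [45 de]
D1: mem[0x14..0x19] <- [5b 06 70 0a bb d0]
D2: mem[0x11..0x16] <- [72 45 de 1d c2 ab]
D3: mem[0x00..0x03] <- [b7 4a 72 45]
D4: mem[0x20..0x22] <- [07 6c ea]
D5: mem[0x10..0x17] <- [d0 8a bd 07 6c ea 45 07]
query mem[0x18]=0xbb, mem[0x02]=0x72, mem[0x15]=0xea, mem[0x1a]=0x8a, mem[0x17]=0x07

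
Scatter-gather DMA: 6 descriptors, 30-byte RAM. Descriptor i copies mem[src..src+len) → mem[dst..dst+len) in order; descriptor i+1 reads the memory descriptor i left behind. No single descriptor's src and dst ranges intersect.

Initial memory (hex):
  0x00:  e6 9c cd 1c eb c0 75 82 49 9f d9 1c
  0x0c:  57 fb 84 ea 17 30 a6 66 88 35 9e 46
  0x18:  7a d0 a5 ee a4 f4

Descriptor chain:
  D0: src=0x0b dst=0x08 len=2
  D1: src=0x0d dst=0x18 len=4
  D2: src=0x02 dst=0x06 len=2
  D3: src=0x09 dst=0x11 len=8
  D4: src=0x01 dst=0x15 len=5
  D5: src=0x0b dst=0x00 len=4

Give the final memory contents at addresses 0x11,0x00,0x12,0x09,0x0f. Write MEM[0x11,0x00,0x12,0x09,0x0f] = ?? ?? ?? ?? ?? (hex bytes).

MEM[0x11,0x00,0x12,0x09,0x0f] = 57 1c d9 57 ea

D0: mem[0x08..0x09] <- [1c 57]
D1: mem[0x18..0x1b] <- [fb 84 ea 17]
D2: mem[0x06..0x07] <- [cd 1c]
D3: mem[0x11..0x18] <- [57 d9 1c 57 fb 84 ea 17]
D4: mem[0x15..0x19] <- [9c cd 1c eb c0]
D5: mem[0x00..0x03] <- [1c 57 fb 84]
query mem[0x11]=0x57, mem[0x00]=0x1c, mem[0x12]=0xd9, mem[0x09]=0x57, mem[0x0f]=0xea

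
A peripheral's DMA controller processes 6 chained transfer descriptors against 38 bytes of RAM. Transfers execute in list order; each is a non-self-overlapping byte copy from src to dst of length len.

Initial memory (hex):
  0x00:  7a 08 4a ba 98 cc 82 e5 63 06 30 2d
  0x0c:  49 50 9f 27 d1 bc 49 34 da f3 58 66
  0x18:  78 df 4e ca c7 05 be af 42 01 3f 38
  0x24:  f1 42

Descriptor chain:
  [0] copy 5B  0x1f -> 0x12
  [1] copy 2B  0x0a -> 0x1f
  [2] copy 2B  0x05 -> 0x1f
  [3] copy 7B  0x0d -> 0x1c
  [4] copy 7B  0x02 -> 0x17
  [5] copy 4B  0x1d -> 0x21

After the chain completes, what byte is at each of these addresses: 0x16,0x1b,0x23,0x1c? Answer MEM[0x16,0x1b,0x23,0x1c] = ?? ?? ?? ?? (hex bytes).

MEM[0x16,0x1b,0x23,0x1c] = 38 82 d1 e5

[0] 0x1f->0x12 len=5 : af 42 01 3f 38
[1] 0x0a->0x1f len=2 : 30 2d
[2] 0x05->0x1f len=2 : cc 82
[3] 0x0d->0x1c len=7 : 50 9f 27 d1 bc af 42
[4] 0x02->0x17 len=7 : 4a ba 98 cc 82 e5 63
[5] 0x1d->0x21 len=4 : 63 27 d1 bc
query mem[0x16]=0x38, mem[0x1b]=0x82, mem[0x23]=0xd1, mem[0x1c]=0xe5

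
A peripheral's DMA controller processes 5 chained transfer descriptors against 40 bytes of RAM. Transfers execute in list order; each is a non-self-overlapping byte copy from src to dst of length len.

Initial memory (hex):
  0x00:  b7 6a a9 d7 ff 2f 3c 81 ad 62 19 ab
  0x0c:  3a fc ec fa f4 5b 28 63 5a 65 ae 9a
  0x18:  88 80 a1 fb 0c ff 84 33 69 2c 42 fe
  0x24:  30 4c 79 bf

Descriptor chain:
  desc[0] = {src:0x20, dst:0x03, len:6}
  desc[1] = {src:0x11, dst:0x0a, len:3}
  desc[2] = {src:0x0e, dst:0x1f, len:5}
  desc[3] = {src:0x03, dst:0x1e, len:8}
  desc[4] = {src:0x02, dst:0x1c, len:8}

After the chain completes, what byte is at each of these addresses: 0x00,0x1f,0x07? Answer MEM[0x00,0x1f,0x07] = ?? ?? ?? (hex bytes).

MEM[0x00,0x1f,0x07] = b7 42 30

[0] 0x20->0x03 len=6 : 69 2c 42 fe 30 4c
[1] 0x11->0x0a len=3 : 5b 28 63
[2] 0x0e->0x1f len=5 : ec fa f4 5b 28
[3] 0x03->0x1e len=8 : 69 2c 42 fe 30 4c 62 5b
[4] 0x02->0x1c len=8 : a9 69 2c 42 fe 30 4c 62
query mem[0x00]=0xb7, mem[0x1f]=0x42, mem[0x07]=0x30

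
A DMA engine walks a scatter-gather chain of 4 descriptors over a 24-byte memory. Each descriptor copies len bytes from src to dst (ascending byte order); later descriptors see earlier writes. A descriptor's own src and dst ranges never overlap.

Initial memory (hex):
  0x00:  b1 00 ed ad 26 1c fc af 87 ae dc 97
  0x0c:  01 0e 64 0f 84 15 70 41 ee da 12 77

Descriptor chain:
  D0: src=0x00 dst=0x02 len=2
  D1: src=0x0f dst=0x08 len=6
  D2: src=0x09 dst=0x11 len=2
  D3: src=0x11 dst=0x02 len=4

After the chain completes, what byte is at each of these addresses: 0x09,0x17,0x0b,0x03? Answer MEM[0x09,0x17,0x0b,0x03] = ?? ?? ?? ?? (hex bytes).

D0: mem[0x02..0x03] <- [b1 00]
D1: mem[0x08..0x0d] <- [0f 84 15 70 41 ee]
D2: mem[0x11..0x12] <- [84 15]
D3: mem[0x02..0x05] <- [84 15 41 ee]
query mem[0x09]=0x84, mem[0x17]=0x77, mem[0x0b]=0x70, mem[0x03]=0x15

MEM[0x09,0x17,0x0b,0x03] = 84 77 70 15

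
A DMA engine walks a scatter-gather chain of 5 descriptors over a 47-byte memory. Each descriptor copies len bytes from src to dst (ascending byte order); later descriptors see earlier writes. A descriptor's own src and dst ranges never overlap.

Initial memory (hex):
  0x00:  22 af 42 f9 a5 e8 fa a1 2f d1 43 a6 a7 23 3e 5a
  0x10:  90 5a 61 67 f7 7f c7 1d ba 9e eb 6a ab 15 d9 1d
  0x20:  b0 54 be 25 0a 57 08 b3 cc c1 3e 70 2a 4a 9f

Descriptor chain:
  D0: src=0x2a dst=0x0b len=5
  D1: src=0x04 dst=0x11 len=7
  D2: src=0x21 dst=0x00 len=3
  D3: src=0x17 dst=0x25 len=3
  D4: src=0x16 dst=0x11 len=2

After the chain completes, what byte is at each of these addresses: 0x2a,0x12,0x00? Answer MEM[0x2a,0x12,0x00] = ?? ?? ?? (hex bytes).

MEM[0x2a,0x12,0x00] = 3e 43 54

#0 dst[0x0b+5] := {0x3e,0x70,0x2a,0x4a,0x9f}
#1 dst[0x11+7] := {0xa5,0xe8,0xfa,0xa1,0x2f,0xd1,0x43}
#2 dst[0x00+3] := {0x54,0xbe,0x25}
#3 dst[0x25+3] := {0x43,0xba,0x9e}
#4 dst[0x11+2] := {0xd1,0x43}
query mem[0x2a]=0x3e, mem[0x12]=0x43, mem[0x00]=0x54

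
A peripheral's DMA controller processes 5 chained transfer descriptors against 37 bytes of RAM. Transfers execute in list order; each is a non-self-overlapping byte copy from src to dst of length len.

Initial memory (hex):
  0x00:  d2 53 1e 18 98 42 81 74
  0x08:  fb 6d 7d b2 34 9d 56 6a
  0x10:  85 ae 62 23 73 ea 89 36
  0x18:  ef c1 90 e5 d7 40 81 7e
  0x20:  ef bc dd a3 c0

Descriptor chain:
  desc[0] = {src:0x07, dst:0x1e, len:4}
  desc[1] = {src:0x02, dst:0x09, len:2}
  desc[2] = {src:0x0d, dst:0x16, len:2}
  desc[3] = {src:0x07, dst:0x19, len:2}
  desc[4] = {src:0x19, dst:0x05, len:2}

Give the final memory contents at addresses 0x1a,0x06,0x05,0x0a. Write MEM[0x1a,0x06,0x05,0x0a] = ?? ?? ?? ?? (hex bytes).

[0] 0x07->0x1e len=4 : 74 fb 6d 7d
[1] 0x02->0x09 len=2 : 1e 18
[2] 0x0d->0x16 len=2 : 9d 56
[3] 0x07->0x19 len=2 : 74 fb
[4] 0x19->0x05 len=2 : 74 fb
query mem[0x1a]=0xfb, mem[0x06]=0xfb, mem[0x05]=0x74, mem[0x0a]=0x18

MEM[0x1a,0x06,0x05,0x0a] = fb fb 74 18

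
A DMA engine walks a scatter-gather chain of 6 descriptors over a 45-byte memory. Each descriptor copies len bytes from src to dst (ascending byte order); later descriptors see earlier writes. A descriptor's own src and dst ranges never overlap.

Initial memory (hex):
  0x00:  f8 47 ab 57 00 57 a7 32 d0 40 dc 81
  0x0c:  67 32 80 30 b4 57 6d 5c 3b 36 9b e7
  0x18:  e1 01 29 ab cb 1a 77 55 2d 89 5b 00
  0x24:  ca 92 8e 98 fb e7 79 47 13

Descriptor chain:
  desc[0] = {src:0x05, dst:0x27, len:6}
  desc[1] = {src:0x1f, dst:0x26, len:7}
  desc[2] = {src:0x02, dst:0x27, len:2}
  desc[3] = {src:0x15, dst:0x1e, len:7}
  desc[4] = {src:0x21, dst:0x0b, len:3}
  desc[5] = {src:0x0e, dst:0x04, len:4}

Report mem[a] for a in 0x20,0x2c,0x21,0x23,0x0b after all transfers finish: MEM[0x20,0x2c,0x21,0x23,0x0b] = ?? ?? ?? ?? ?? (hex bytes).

MEM[0x20,0x2c,0x21,0x23,0x0b] = e7 92 e1 29 e1

D0: mem[0x27..0x2c] <- [57 a7 32 d0 40 dc]
D1: mem[0x26..0x2c] <- [55 2d 89 5b 00 ca 92]
D2: mem[0x27..0x28] <- [ab 57]
D3: mem[0x1e..0x24] <- [36 9b e7 e1 01 29 ab]
D4: mem[0x0b..0x0d] <- [e1 01 29]
D5: mem[0x04..0x07] <- [80 30 b4 57]
query mem[0x20]=0xe7, mem[0x2c]=0x92, mem[0x21]=0xe1, mem[0x23]=0x29, mem[0x0b]=0xe1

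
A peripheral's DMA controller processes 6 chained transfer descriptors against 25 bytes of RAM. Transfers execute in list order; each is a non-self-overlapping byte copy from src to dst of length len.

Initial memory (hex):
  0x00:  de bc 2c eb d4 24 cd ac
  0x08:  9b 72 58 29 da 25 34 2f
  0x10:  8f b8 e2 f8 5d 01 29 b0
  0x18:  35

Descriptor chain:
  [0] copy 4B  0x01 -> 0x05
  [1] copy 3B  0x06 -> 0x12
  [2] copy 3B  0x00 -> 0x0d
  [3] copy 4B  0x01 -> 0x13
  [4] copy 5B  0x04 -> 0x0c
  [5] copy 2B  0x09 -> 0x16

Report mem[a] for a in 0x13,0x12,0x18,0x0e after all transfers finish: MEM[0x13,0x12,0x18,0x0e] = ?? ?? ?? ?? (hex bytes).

#0 dst[0x05+4] := {0xbc,0x2c,0xeb,0xd4}
#1 dst[0x12+3] := {0x2c,0xeb,0xd4}
#2 dst[0x0d+3] := {0xde,0xbc,0x2c}
#3 dst[0x13+4] := {0xbc,0x2c,0xeb,0xd4}
#4 dst[0x0c+5] := {0xd4,0xbc,0x2c,0xeb,0xd4}
#5 dst[0x16+2] := {0x72,0x58}
query mem[0x13]=0xbc, mem[0x12]=0x2c, mem[0x18]=0x35, mem[0x0e]=0x2c

MEM[0x13,0x12,0x18,0x0e] = bc 2c 35 2c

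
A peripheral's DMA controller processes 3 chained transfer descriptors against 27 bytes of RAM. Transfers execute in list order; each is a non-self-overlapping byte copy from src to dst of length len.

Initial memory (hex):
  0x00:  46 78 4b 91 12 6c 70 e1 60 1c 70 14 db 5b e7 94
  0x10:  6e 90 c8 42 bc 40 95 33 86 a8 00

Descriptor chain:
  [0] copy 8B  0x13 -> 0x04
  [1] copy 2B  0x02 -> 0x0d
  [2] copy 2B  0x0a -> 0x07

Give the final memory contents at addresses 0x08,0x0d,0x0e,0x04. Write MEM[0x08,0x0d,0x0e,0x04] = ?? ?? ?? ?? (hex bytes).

MEM[0x08,0x0d,0x0e,0x04] = 00 4b 91 42

[0] 0x13->0x04 len=8 : 42 bc 40 95 33 86 a8 00
[1] 0x02->0x0d len=2 : 4b 91
[2] 0x0a->0x07 len=2 : a8 00
query mem[0x08]=0x00, mem[0x0d]=0x4b, mem[0x0e]=0x91, mem[0x04]=0x42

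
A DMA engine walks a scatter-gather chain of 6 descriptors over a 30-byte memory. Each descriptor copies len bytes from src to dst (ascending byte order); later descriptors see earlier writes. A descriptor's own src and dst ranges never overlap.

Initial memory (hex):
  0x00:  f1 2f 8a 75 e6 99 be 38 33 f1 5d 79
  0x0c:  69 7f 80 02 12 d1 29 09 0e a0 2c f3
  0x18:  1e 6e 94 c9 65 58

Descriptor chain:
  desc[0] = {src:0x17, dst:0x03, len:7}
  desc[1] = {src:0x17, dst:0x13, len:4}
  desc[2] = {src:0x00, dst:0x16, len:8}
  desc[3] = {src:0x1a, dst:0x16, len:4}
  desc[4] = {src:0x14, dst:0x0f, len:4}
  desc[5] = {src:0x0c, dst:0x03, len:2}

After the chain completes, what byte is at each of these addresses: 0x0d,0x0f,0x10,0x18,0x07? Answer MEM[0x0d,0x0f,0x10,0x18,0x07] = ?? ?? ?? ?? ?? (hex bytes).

MEM[0x0d,0x0f,0x10,0x18,0x07] = 7f 1e 6e 94 c9

D0: mem[0x03..0x09] <- [f3 1e 6e 94 c9 65 58]
D1: mem[0x13..0x16] <- [f3 1e 6e 94]
D2: mem[0x16..0x1d] <- [f1 2f 8a f3 1e 6e 94 c9]
D3: mem[0x16..0x19] <- [1e 6e 94 c9]
D4: mem[0x0f..0x12] <- [1e 6e 1e 6e]
D5: mem[0x03..0x04] <- [69 7f]
query mem[0x0d]=0x7f, mem[0x0f]=0x1e, mem[0x10]=0x6e, mem[0x18]=0x94, mem[0x07]=0xc9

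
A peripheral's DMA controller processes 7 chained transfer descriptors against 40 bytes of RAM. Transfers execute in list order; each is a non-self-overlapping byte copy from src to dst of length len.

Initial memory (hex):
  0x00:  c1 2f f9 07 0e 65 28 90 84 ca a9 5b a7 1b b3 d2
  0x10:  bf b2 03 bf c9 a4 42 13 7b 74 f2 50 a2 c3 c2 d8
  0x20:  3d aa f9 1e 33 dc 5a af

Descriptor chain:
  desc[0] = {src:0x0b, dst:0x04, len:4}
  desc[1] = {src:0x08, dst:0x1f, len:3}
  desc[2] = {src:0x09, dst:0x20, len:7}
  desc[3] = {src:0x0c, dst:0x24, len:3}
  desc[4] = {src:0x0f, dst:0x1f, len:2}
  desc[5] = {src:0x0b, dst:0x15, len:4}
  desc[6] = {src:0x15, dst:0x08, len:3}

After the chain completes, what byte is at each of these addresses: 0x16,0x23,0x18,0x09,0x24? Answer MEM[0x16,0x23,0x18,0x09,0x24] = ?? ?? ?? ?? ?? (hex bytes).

[0] 0x0b->0x04 len=4 : 5b a7 1b b3
[1] 0x08->0x1f len=3 : 84 ca a9
[2] 0x09->0x20 len=7 : ca a9 5b a7 1b b3 d2
[3] 0x0c->0x24 len=3 : a7 1b b3
[4] 0x0f->0x1f len=2 : d2 bf
[5] 0x0b->0x15 len=4 : 5b a7 1b b3
[6] 0x15->0x08 len=3 : 5b a7 1b
query mem[0x16]=0xa7, mem[0x23]=0xa7, mem[0x18]=0xb3, mem[0x09]=0xa7, mem[0x24]=0xa7

MEM[0x16,0x23,0x18,0x09,0x24] = a7 a7 b3 a7 a7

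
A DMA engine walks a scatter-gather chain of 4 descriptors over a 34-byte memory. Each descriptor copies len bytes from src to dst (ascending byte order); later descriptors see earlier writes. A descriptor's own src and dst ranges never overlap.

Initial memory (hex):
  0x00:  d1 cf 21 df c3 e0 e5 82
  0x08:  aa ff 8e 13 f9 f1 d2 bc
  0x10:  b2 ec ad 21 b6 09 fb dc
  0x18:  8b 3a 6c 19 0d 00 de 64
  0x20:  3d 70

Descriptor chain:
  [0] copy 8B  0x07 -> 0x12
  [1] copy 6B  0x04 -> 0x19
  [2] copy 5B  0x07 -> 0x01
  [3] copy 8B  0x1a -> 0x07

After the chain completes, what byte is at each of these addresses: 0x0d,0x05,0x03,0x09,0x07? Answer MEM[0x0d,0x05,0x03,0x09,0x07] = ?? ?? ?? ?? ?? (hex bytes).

MEM[0x0d,0x05,0x03,0x09,0x07] = 3d 13 ff 82 e0

  after D0: wrote 8B at 0x12 = 82aaff8e13f9f1d2
  after D1: wrote 6B at 0x19 = c3e0e582aaff
  after D2: wrote 5B at 0x01 = 82aaff8e13
  after D3: wrote 8B at 0x07 = e0e582aaff643d70
query mem[0x0d]=0x3d, mem[0x05]=0x13, mem[0x03]=0xff, mem[0x09]=0x82, mem[0x07]=0xe0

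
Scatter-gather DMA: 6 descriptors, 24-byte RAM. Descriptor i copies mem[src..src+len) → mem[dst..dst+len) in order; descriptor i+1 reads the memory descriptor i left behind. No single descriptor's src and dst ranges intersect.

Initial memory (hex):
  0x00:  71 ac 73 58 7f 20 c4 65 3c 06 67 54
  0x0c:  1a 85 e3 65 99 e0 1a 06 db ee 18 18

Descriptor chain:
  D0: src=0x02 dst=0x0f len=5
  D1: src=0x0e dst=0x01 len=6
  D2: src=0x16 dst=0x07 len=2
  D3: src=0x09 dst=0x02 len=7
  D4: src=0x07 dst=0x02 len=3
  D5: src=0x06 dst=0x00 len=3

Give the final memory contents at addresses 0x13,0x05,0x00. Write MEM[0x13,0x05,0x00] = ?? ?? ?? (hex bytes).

MEM[0x13,0x05,0x00] = c4 1a 85

#0 dst[0x0f+5] := {0x73,0x58,0x7f,0x20,0xc4}
#1 dst[0x01+6] := {0xe3,0x73,0x58,0x7f,0x20,0xc4}
#2 dst[0x07+2] := {0x18,0x18}
#3 dst[0x02+7] := {0x06,0x67,0x54,0x1a,0x85,0xe3,0x73}
#4 dst[0x02+3] := {0xe3,0x73,0x06}
#5 dst[0x00+3] := {0x85,0xe3,0x73}
query mem[0x13]=0xc4, mem[0x05]=0x1a, mem[0x00]=0x85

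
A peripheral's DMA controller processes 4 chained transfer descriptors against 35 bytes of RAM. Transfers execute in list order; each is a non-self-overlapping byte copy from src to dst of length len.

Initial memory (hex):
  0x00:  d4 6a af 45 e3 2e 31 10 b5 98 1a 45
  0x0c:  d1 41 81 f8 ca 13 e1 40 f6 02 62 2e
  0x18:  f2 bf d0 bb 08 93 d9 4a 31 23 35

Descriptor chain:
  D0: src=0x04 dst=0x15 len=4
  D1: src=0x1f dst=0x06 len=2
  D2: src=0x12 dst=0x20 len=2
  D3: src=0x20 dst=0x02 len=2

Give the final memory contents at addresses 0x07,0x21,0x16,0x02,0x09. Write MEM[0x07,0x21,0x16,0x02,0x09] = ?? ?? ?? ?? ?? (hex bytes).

MEM[0x07,0x21,0x16,0x02,0x09] = 31 40 2e e1 98

  after D0: wrote 4B at 0x15 = e32e3110
  after D1: wrote 2B at 0x06 = 4a31
  after D2: wrote 2B at 0x20 = e140
  after D3: wrote 2B at 0x02 = e140
query mem[0x07]=0x31, mem[0x21]=0x40, mem[0x16]=0x2e, mem[0x02]=0xe1, mem[0x09]=0x98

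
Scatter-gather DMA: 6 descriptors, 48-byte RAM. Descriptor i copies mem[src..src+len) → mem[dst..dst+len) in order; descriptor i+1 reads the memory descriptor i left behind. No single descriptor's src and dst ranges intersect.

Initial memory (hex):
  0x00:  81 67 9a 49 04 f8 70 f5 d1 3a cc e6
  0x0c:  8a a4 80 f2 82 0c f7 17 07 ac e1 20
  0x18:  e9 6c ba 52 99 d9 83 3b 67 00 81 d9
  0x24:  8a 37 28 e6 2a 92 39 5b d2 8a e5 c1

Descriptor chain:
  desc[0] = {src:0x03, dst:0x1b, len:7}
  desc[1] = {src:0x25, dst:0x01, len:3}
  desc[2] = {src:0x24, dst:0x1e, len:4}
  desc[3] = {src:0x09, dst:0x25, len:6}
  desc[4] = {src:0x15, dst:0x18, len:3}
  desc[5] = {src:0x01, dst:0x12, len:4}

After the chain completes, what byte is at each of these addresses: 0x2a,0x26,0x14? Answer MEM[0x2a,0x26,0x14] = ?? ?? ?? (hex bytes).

#0 dst[0x1b+7] := {0x49,0x04,0xf8,0x70,0xf5,0xd1,0x3a}
#1 dst[0x01+3] := {0x37,0x28,0xe6}
#2 dst[0x1e+4] := {0x8a,0x37,0x28,0xe6}
#3 dst[0x25+6] := {0x3a,0xcc,0xe6,0x8a,0xa4,0x80}
#4 dst[0x18+3] := {0xac,0xe1,0x20}
#5 dst[0x12+4] := {0x37,0x28,0xe6,0x04}
query mem[0x2a]=0x80, mem[0x26]=0xcc, mem[0x14]=0xe6

MEM[0x2a,0x26,0x14] = 80 cc e6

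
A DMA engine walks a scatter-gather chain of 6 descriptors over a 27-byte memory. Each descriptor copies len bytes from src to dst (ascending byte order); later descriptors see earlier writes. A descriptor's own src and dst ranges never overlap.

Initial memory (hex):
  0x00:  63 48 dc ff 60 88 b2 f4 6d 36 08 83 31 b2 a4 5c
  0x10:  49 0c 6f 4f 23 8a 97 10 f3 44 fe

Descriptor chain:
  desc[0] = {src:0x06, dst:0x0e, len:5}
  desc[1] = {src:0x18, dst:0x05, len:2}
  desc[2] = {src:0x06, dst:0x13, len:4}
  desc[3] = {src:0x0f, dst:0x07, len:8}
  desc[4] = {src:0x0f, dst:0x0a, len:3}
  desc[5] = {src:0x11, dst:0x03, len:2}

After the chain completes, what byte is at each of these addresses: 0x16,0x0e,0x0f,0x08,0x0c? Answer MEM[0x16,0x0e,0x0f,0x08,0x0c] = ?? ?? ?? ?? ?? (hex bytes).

MEM[0x16,0x0e,0x0f,0x08,0x0c] = 36 36 f4 6d 36

D0: mem[0x0e..0x12] <- [b2 f4 6d 36 08]
D1: mem[0x05..0x06] <- [f3 44]
D2: mem[0x13..0x16] <- [44 f4 6d 36]
D3: mem[0x07..0x0e] <- [f4 6d 36 08 44 f4 6d 36]
D4: mem[0x0a..0x0c] <- [f4 6d 36]
D5: mem[0x03..0x04] <- [36 08]
query mem[0x16]=0x36, mem[0x0e]=0x36, mem[0x0f]=0xf4, mem[0x08]=0x6d, mem[0x0c]=0x36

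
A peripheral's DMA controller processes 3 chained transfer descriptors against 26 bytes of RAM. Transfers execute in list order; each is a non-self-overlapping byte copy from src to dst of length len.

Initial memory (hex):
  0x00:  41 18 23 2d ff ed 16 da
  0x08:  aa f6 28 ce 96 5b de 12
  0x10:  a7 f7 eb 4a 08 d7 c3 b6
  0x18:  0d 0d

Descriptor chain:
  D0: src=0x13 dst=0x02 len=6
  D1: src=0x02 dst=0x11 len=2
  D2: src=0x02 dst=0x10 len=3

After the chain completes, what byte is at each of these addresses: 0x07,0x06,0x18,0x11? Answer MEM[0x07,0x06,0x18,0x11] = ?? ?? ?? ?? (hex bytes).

MEM[0x07,0x06,0x18,0x11] = 0d b6 0d 08

D0: mem[0x02..0x07] <- [4a 08 d7 c3 b6 0d]
D1: mem[0x11..0x12] <- [4a 08]
D2: mem[0x10..0x12] <- [4a 08 d7]
query mem[0x07]=0x0d, mem[0x06]=0xb6, mem[0x18]=0x0d, mem[0x11]=0x08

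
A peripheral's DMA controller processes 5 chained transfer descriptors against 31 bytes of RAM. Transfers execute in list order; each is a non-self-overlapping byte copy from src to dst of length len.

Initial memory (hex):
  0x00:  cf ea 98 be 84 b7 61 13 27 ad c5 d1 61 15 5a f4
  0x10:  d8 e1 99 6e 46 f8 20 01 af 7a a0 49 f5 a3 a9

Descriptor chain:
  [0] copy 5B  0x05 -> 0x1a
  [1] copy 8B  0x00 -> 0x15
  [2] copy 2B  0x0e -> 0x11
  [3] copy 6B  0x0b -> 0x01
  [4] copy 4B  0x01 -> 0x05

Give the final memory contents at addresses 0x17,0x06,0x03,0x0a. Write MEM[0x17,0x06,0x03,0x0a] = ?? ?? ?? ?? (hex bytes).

  after D0: wrote 5B at 0x1a = b7611327ad
  after D1: wrote 8B at 0x15 = cfea98be84b76113
  after D2: wrote 2B at 0x11 = 5af4
  after D3: wrote 6B at 0x01 = d161155af4d8
  after D4: wrote 4B at 0x05 = d161155a
query mem[0x17]=0x98, mem[0x06]=0x61, mem[0x03]=0x15, mem[0x0a]=0xc5

MEM[0x17,0x06,0x03,0x0a] = 98 61 15 c5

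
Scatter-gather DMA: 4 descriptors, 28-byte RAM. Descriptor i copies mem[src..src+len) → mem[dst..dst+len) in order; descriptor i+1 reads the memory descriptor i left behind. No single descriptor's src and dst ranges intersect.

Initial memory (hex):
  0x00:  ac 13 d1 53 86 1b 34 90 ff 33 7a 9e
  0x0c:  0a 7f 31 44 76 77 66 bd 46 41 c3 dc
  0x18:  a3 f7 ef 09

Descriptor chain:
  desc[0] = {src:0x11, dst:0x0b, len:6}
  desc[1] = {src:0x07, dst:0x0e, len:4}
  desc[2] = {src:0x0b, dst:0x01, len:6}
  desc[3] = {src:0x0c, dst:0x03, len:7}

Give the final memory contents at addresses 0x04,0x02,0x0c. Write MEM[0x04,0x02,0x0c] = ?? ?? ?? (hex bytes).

MEM[0x04,0x02,0x0c] = bd 66 66

#0 dst[0x0b+6] := {0x77,0x66,0xbd,0x46,0x41,0xc3}
#1 dst[0x0e+4] := {0x90,0xff,0x33,0x7a}
#2 dst[0x01+6] := {0x77,0x66,0xbd,0x90,0xff,0x33}
#3 dst[0x03+7] := {0x66,0xbd,0x90,0xff,0x33,0x7a,0x66}
query mem[0x04]=0xbd, mem[0x02]=0x66, mem[0x0c]=0x66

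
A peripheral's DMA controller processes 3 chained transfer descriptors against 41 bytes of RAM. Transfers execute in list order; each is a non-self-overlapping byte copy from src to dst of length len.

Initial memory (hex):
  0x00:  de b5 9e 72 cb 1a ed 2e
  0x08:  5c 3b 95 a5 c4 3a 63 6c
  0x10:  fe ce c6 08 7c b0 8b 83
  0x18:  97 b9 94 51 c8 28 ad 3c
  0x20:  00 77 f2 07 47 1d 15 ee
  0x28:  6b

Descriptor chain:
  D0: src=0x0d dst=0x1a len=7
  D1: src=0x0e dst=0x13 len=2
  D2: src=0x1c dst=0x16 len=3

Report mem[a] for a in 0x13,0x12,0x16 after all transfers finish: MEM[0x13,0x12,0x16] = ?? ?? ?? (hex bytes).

#0 dst[0x1a+7] := {0x3a,0x63,0x6c,0xfe,0xce,0xc6,0x08}
#1 dst[0x13+2] := {0x63,0x6c}
#2 dst[0x16+3] := {0x6c,0xfe,0xce}
query mem[0x13]=0x63, mem[0x12]=0xc6, mem[0x16]=0x6c

MEM[0x13,0x12,0x16] = 63 c6 6c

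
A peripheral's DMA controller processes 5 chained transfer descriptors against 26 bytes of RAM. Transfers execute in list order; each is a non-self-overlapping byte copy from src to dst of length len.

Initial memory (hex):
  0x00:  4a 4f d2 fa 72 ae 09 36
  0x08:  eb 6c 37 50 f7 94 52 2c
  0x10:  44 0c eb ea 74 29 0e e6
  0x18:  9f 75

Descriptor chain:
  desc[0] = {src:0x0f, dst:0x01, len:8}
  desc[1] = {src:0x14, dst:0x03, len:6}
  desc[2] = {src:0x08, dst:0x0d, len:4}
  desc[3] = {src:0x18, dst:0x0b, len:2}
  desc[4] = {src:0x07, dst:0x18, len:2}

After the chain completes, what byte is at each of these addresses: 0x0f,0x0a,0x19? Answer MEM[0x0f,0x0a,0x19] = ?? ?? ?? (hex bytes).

D0: mem[0x01..0x08] <- [2c 44 0c eb ea 74 29 0e]
D1: mem[0x03..0x08] <- [74 29 0e e6 9f 75]
D2: mem[0x0d..0x10] <- [75 6c 37 50]
D3: mem[0x0b..0x0c] <- [9f 75]
D4: mem[0x18..0x19] <- [9f 75]
query mem[0x0f]=0x37, mem[0x0a]=0x37, mem[0x19]=0x75

MEM[0x0f,0x0a,0x19] = 37 37 75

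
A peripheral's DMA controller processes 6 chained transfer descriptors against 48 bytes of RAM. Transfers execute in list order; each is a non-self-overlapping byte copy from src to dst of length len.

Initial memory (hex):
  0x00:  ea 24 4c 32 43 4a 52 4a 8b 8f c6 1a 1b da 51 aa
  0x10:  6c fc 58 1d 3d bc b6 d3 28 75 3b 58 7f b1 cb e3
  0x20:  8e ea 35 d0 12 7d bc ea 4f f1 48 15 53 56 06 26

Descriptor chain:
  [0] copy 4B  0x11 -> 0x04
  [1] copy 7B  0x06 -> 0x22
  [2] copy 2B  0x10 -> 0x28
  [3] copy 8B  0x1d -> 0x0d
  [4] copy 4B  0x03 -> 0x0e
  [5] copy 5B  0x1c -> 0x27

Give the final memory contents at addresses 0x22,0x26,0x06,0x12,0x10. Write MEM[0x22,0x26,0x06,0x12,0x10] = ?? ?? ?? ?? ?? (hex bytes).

[0] 0x11->0x04 len=4 : fc 58 1d 3d
[1] 0x06->0x22 len=7 : 1d 3d 8b 8f c6 1a 1b
[2] 0x10->0x28 len=2 : 6c fc
[3] 0x1d->0x0d len=8 : b1 cb e3 8e ea 1d 3d 8b
[4] 0x03->0x0e len=4 : 32 fc 58 1d
[5] 0x1c->0x27 len=5 : 7f b1 cb e3 8e
query mem[0x22]=0x1d, mem[0x26]=0xc6, mem[0x06]=0x1d, mem[0x12]=0x1d, mem[0x10]=0x58

MEM[0x22,0x26,0x06,0x12,0x10] = 1d c6 1d 1d 58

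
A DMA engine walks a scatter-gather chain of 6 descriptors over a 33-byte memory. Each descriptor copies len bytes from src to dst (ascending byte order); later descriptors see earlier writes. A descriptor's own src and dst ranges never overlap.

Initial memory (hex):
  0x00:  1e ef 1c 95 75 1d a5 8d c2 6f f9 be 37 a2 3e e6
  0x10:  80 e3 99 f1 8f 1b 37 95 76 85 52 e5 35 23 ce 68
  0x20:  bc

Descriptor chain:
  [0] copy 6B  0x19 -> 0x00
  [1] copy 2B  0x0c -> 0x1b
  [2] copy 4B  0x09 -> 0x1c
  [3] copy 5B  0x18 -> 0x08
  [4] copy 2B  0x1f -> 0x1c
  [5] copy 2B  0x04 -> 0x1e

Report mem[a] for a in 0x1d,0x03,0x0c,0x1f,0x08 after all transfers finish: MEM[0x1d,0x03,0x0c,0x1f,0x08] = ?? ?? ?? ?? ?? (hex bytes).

MEM[0x1d,0x03,0x0c,0x1f,0x08] = bc 35 6f ce 76

  after D0: wrote 6B at 0x00 = 8552e53523ce
  after D1: wrote 2B at 0x1b = 37a2
  after D2: wrote 4B at 0x1c = 6ff9be37
  after D3: wrote 5B at 0x08 = 768552376f
  after D4: wrote 2B at 0x1c = 37bc
  after D5: wrote 2B at 0x1e = 23ce
query mem[0x1d]=0xbc, mem[0x03]=0x35, mem[0x0c]=0x6f, mem[0x1f]=0xce, mem[0x08]=0x76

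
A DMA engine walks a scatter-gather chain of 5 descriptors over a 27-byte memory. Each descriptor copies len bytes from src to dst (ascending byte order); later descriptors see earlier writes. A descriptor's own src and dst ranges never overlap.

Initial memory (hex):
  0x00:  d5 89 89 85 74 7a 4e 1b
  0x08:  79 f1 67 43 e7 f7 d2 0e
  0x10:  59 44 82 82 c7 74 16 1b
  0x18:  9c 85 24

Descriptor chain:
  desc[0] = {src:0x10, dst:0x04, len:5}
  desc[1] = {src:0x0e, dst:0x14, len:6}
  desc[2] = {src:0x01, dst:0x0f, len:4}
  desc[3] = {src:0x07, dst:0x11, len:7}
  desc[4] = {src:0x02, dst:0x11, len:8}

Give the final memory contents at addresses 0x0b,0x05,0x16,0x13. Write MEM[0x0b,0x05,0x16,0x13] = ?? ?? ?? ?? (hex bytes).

MEM[0x0b,0x05,0x16,0x13] = 43 44 82 59

D0: mem[0x04..0x08] <- [59 44 82 82 c7]
D1: mem[0x14..0x19] <- [d2 0e 59 44 82 82]
D2: mem[0x0f..0x12] <- [89 89 85 59]
D3: mem[0x11..0x17] <- [82 c7 f1 67 43 e7 f7]
D4: mem[0x11..0x18] <- [89 85 59 44 82 82 c7 f1]
query mem[0x0b]=0x43, mem[0x05]=0x44, mem[0x16]=0x82, mem[0x13]=0x59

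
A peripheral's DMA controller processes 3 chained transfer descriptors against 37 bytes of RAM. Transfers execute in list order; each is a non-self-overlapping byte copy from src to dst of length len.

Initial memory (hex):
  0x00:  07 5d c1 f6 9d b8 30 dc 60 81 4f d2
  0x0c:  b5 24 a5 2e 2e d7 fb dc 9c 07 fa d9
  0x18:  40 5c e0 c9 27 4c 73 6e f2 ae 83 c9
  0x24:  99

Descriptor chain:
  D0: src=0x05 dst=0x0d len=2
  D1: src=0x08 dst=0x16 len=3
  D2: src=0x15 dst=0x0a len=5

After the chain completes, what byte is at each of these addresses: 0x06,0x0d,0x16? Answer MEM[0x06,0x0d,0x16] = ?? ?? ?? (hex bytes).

MEM[0x06,0x0d,0x16] = 30 4f 60

D0: mem[0x0d..0x0e] <- [b8 30]
D1: mem[0x16..0x18] <- [60 81 4f]
D2: mem[0x0a..0x0e] <- [07 60 81 4f 5c]
query mem[0x06]=0x30, mem[0x0d]=0x4f, mem[0x16]=0x60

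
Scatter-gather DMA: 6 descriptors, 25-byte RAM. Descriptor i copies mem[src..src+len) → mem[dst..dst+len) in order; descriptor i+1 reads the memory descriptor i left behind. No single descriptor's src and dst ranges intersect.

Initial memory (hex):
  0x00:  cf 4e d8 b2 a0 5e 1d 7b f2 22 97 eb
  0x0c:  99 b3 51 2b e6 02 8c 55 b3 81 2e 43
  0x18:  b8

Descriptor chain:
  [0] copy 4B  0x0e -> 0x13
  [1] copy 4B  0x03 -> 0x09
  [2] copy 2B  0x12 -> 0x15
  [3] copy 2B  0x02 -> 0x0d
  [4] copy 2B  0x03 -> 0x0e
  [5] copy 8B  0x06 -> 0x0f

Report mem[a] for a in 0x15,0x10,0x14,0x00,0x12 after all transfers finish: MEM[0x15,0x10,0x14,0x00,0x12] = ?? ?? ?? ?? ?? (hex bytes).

MEM[0x15,0x10,0x14,0x00,0x12] = 1d 7b 5e cf b2

[0] 0x0e->0x13 len=4 : 51 2b e6 02
[1] 0x03->0x09 len=4 : b2 a0 5e 1d
[2] 0x12->0x15 len=2 : 8c 51
[3] 0x02->0x0d len=2 : d8 b2
[4] 0x03->0x0e len=2 : b2 a0
[5] 0x06->0x0f len=8 : 1d 7b f2 b2 a0 5e 1d d8
query mem[0x15]=0x1d, mem[0x10]=0x7b, mem[0x14]=0x5e, mem[0x00]=0xcf, mem[0x12]=0xb2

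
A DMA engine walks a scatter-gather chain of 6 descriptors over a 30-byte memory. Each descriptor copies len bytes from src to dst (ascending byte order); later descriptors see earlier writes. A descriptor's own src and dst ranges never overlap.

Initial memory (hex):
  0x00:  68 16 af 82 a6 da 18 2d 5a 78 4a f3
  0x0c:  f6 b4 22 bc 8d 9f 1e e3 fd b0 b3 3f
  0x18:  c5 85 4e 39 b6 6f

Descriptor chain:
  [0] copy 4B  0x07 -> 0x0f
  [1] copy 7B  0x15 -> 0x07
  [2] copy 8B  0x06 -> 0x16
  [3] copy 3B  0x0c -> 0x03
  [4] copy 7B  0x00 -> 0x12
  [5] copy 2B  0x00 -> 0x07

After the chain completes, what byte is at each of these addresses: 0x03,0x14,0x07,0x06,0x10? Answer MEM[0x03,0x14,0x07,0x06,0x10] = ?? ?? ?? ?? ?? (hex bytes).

D0: mem[0x0f..0x12] <- [2d 5a 78 4a]
D1: mem[0x07..0x0d] <- [b0 b3 3f c5 85 4e 39]
D2: mem[0x16..0x1d] <- [18 b0 b3 3f c5 85 4e 39]
D3: mem[0x03..0x05] <- [4e 39 22]
D4: mem[0x12..0x18] <- [68 16 af 4e 39 22 18]
D5: mem[0x07..0x08] <- [68 16]
query mem[0x03]=0x4e, mem[0x14]=0xaf, mem[0x07]=0x68, mem[0x06]=0x18, mem[0x10]=0x5a

MEM[0x03,0x14,0x07,0x06,0x10] = 4e af 68 18 5a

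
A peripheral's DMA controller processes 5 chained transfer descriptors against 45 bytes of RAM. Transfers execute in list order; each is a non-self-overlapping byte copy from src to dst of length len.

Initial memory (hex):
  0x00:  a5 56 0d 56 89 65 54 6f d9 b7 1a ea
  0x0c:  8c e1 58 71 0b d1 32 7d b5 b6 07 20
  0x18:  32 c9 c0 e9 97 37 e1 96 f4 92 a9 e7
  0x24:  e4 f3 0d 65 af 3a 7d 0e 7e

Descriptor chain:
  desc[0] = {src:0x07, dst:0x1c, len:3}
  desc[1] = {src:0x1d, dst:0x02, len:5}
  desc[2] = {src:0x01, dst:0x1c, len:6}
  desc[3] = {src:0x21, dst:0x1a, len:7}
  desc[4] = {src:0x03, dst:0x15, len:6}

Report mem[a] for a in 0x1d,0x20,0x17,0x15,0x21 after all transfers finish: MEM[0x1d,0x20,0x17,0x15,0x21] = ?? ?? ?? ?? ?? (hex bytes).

  after D0: wrote 3B at 0x1c = 6fd9b7
  after D1: wrote 5B at 0x02 = d9b796f492
  after D2: wrote 6B at 0x1c = 56d9b796f492
  after D3: wrote 7B at 0x1a = 92a9e7e4f30d65
  after D4: wrote 6B at 0x15 = b796f4926fd9
query mem[0x1d]=0xe4, mem[0x20]=0x65, mem[0x17]=0xf4, mem[0x15]=0xb7, mem[0x21]=0x92

MEM[0x1d,0x20,0x17,0x15,0x21] = e4 65 f4 b7 92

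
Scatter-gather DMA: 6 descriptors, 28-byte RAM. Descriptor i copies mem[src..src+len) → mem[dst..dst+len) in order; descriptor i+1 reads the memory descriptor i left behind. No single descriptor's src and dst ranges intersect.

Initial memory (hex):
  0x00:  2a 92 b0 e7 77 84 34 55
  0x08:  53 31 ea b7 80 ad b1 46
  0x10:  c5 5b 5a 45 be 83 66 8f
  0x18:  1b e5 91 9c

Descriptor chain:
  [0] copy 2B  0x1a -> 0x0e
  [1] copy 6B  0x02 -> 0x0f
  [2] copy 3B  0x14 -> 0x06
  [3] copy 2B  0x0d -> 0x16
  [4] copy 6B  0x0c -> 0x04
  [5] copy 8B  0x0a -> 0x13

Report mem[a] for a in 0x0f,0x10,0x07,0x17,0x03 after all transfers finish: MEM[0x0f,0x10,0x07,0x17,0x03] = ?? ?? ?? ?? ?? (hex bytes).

MEM[0x0f,0x10,0x07,0x17,0x03] = b0 e7 b0 91 e7

D0: mem[0x0e..0x0f] <- [91 9c]
D1: mem[0x0f..0x14] <- [b0 e7 77 84 34 55]
D2: mem[0x06..0x08] <- [55 83 66]
D3: mem[0x16..0x17] <- [ad 91]
D4: mem[0x04..0x09] <- [80 ad 91 b0 e7 77]
D5: mem[0x13..0x1a] <- [ea b7 80 ad 91 b0 e7 77]
query mem[0x0f]=0xb0, mem[0x10]=0xe7, mem[0x07]=0xb0, mem[0x17]=0x91, mem[0x03]=0xe7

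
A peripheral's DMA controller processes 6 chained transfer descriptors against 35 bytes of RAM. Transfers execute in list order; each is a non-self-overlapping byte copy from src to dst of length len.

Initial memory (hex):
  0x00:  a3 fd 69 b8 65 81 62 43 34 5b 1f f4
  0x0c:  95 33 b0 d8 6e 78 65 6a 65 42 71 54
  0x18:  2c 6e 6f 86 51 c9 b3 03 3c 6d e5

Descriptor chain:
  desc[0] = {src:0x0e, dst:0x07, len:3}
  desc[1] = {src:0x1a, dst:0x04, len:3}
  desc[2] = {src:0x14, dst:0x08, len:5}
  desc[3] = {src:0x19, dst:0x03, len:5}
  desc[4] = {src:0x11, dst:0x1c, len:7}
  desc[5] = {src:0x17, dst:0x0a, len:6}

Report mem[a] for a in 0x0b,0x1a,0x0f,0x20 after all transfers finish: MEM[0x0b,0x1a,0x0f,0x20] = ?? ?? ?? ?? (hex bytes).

#0 dst[0x07+3] := {0xb0,0xd8,0x6e}
#1 dst[0x04+3] := {0x6f,0x86,0x51}
#2 dst[0x08+5] := {0x65,0x42,0x71,0x54,0x2c}
#3 dst[0x03+5] := {0x6e,0x6f,0x86,0x51,0xc9}
#4 dst[0x1c+7] := {0x78,0x65,0x6a,0x65,0x42,0x71,0x54}
#5 dst[0x0a+6] := {0x54,0x2c,0x6e,0x6f,0x86,0x78}
query mem[0x0b]=0x2c, mem[0x1a]=0x6f, mem[0x0f]=0x78, mem[0x20]=0x42

MEM[0x0b,0x1a,0x0f,0x20] = 2c 6f 78 42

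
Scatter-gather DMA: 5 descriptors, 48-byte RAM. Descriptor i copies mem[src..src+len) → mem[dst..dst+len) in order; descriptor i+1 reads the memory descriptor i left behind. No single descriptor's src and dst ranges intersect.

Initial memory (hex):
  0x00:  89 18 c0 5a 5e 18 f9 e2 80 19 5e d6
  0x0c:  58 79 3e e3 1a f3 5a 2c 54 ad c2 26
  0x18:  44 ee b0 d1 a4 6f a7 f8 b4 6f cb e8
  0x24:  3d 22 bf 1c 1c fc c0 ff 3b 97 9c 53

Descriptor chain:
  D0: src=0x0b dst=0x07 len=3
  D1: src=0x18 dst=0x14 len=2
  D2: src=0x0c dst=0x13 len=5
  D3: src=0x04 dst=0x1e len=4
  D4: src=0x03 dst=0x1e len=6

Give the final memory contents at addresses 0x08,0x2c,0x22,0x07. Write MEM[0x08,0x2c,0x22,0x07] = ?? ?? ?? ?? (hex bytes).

  after D0: wrote 3B at 0x07 = d65879
  after D1: wrote 2B at 0x14 = 44ee
  after D2: wrote 5B at 0x13 = 58793ee31a
  after D3: wrote 4B at 0x1e = 5e18f9d6
  after D4: wrote 6B at 0x1e = 5a5e18f9d658
query mem[0x08]=0x58, mem[0x2c]=0x3b, mem[0x22]=0xd6, mem[0x07]=0xd6

MEM[0x08,0x2c,0x22,0x07] = 58 3b d6 d6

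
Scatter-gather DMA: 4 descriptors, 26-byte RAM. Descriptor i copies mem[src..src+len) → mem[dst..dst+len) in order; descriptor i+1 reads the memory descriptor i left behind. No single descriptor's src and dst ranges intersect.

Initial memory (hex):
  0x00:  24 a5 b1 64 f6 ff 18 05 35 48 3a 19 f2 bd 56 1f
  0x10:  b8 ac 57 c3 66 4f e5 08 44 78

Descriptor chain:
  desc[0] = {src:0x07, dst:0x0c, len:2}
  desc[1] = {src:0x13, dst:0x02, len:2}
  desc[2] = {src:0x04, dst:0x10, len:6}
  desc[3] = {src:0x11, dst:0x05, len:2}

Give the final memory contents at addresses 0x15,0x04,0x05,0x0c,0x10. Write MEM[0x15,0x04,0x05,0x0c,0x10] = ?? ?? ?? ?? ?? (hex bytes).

  after D0: wrote 2B at 0x0c = 0535
  after D1: wrote 2B at 0x02 = c366
  after D2: wrote 6B at 0x10 = f6ff18053548
  after D3: wrote 2B at 0x05 = ff18
query mem[0x15]=0x48, mem[0x04]=0xf6, mem[0x05]=0xff, mem[0x0c]=0x05, mem[0x10]=0xf6

MEM[0x15,0x04,0x05,0x0c,0x10] = 48 f6 ff 05 f6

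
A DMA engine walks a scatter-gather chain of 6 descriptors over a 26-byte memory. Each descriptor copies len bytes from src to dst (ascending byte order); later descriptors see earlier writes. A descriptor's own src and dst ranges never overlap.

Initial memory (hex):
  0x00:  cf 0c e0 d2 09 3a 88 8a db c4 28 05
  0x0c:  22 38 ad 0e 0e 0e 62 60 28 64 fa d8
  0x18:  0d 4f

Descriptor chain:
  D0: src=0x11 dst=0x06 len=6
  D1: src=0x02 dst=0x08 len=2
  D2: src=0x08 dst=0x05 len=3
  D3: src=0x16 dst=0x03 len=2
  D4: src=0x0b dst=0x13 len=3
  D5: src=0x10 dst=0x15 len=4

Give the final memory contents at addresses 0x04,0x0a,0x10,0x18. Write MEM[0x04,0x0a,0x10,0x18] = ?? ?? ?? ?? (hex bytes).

#0 dst[0x06+6] := {0x0e,0x62,0x60,0x28,0x64,0xfa}
#1 dst[0x08+2] := {0xe0,0xd2}
#2 dst[0x05+3] := {0xe0,0xd2,0x64}
#3 dst[0x03+2] := {0xfa,0xd8}
#4 dst[0x13+3] := {0xfa,0x22,0x38}
#5 dst[0x15+4] := {0x0e,0x0e,0x62,0xfa}
query mem[0x04]=0xd8, mem[0x0a]=0x64, mem[0x10]=0x0e, mem[0x18]=0xfa

MEM[0x04,0x0a,0x10,0x18] = d8 64 0e fa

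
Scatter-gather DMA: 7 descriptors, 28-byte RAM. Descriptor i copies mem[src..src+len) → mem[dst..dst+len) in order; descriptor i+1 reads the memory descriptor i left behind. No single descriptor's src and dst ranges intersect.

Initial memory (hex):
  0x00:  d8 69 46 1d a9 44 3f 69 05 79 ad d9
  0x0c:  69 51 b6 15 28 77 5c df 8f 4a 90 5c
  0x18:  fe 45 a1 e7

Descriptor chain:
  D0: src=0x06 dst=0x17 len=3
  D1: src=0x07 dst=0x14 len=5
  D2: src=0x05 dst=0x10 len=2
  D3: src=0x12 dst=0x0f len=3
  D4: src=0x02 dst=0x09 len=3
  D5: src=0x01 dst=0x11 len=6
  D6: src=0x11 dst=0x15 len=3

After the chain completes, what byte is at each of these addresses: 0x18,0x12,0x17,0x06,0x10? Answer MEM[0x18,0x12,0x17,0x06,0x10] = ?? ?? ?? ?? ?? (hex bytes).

MEM[0x18,0x12,0x17,0x06,0x10] = d9 46 1d 3f df

  after D0: wrote 3B at 0x17 = 3f6905
  after D1: wrote 5B at 0x14 = 690579add9
  after D2: wrote 2B at 0x10 = 443f
  after D3: wrote 3B at 0x0f = 5cdf69
  after D4: wrote 3B at 0x09 = 461da9
  after D5: wrote 6B at 0x11 = 69461da9443f
  after D6: wrote 3B at 0x15 = 69461d
query mem[0x18]=0xd9, mem[0x12]=0x46, mem[0x17]=0x1d, mem[0x06]=0x3f, mem[0x10]=0xdf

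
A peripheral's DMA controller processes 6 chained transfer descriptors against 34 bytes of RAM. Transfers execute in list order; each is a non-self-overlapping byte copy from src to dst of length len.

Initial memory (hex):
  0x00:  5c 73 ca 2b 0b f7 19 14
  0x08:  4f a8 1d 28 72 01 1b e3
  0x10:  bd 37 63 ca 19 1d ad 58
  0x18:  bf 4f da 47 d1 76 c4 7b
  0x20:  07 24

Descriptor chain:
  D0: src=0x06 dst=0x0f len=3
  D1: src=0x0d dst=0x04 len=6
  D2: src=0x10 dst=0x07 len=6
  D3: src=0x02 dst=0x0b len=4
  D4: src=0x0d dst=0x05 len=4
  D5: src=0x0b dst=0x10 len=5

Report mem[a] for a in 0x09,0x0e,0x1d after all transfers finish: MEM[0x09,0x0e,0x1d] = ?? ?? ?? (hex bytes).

  after D0: wrote 3B at 0x0f = 19144f
  after D1: wrote 6B at 0x04 = 011b19144f63
  after D2: wrote 6B at 0x07 = 144f63ca191d
  after D3: wrote 4B at 0x0b = ca2b011b
  after D4: wrote 4B at 0x05 = 011b1914
  after D5: wrote 5B at 0x10 = ca2b011b19
query mem[0x09]=0x63, mem[0x0e]=0x1b, mem[0x1d]=0x76

MEM[0x09,0x0e,0x1d] = 63 1b 76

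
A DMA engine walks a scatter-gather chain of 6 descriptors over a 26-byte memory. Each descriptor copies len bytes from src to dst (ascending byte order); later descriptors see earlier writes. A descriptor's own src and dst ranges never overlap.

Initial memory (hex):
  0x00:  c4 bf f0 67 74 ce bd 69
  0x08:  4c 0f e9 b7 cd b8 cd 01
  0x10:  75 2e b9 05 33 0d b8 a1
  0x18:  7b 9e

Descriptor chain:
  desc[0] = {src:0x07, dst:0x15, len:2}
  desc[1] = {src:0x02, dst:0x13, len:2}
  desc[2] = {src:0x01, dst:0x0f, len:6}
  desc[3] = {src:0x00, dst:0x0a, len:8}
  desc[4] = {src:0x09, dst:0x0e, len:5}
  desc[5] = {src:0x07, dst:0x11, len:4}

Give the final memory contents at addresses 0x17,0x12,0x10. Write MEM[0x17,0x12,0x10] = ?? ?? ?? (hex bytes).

MEM[0x17,0x12,0x10] = a1 4c bf

#0 dst[0x15+2] := {0x69,0x4c}
#1 dst[0x13+2] := {0xf0,0x67}
#2 dst[0x0f+6] := {0xbf,0xf0,0x67,0x74,0xce,0xbd}
#3 dst[0x0a+8] := {0xc4,0xbf,0xf0,0x67,0x74,0xce,0xbd,0x69}
#4 dst[0x0e+5] := {0x0f,0xc4,0xbf,0xf0,0x67}
#5 dst[0x11+4] := {0x69,0x4c,0x0f,0xc4}
query mem[0x17]=0xa1, mem[0x12]=0x4c, mem[0x10]=0xbf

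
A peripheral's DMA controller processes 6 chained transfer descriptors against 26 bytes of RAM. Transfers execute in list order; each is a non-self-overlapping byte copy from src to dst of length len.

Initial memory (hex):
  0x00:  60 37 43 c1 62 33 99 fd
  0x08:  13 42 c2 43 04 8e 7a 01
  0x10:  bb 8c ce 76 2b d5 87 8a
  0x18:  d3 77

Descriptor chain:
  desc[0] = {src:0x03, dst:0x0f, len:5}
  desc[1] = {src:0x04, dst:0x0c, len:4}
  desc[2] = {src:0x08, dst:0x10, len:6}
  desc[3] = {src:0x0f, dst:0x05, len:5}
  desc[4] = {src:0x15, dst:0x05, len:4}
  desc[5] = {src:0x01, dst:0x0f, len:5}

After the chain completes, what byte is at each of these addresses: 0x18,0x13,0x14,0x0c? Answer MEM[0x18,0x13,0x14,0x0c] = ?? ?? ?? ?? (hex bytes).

D0: mem[0x0f..0x13] <- [c1 62 33 99 fd]
D1: mem[0x0c..0x0f] <- [62 33 99 fd]
D2: mem[0x10..0x15] <- [13 42 c2 43 62 33]
D3: mem[0x05..0x09] <- [fd 13 42 c2 43]
D4: mem[0x05..0x08] <- [33 87 8a d3]
D5: mem[0x0f..0x13] <- [37 43 c1 62 33]
query mem[0x18]=0xd3, mem[0x13]=0x33, mem[0x14]=0x62, mem[0x0c]=0x62

MEM[0x18,0x13,0x14,0x0c] = d3 33 62 62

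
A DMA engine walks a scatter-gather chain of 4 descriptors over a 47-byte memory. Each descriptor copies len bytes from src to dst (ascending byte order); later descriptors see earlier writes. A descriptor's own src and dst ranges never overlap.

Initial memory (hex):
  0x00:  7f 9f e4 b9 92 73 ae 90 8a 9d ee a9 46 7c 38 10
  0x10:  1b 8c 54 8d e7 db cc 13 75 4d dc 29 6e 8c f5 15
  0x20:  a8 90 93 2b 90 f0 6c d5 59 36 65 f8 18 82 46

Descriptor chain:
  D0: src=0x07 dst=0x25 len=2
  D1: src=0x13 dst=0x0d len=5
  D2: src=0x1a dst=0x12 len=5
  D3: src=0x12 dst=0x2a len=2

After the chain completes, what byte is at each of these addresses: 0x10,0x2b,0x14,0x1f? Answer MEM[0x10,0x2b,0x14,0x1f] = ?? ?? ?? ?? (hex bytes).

D0: mem[0x25..0x26] <- [90 8a]
D1: mem[0x0d..0x11] <- [8d e7 db cc 13]
D2: mem[0x12..0x16] <- [dc 29 6e 8c f5]
D3: mem[0x2a..0x2b] <- [dc 29]
query mem[0x10]=0xcc, mem[0x2b]=0x29, mem[0x14]=0x6e, mem[0x1f]=0x15

MEM[0x10,0x2b,0x14,0x1f] = cc 29 6e 15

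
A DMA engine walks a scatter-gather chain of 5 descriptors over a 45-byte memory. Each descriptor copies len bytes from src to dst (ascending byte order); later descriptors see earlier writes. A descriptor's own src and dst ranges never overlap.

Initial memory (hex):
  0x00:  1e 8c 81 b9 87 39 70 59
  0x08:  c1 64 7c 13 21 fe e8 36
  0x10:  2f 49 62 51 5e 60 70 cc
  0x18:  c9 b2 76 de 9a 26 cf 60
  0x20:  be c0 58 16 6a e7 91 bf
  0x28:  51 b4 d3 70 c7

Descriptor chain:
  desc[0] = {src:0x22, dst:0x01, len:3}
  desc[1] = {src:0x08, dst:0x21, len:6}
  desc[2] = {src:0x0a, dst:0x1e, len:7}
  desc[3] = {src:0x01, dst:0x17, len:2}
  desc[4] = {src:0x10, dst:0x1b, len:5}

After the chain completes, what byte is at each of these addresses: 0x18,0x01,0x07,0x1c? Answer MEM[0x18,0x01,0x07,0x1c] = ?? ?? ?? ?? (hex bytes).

MEM[0x18,0x01,0x07,0x1c] = 16 58 59 49

[0] 0x22->0x01 len=3 : 58 16 6a
[1] 0x08->0x21 len=6 : c1 64 7c 13 21 fe
[2] 0x0a->0x1e len=7 : 7c 13 21 fe e8 36 2f
[3] 0x01->0x17 len=2 : 58 16
[4] 0x10->0x1b len=5 : 2f 49 62 51 5e
query mem[0x18]=0x16, mem[0x01]=0x58, mem[0x07]=0x59, mem[0x1c]=0x49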